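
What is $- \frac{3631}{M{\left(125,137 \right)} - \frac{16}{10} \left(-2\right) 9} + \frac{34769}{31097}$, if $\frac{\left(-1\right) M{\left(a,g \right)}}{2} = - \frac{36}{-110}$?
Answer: $- \frac{6156403973}{48138156} \approx -127.89$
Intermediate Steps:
$M{\left(a,g \right)} = - \frac{36}{55}$ ($M{\left(a,g \right)} = - 2 \left(- \frac{36}{-110}\right) = - 2 \left(\left(-36\right) \left(- \frac{1}{110}\right)\right) = \left(-2\right) \frac{18}{55} = - \frac{36}{55}$)
$- \frac{3631}{M{\left(125,137 \right)} - \frac{16}{10} \left(-2\right) 9} + \frac{34769}{31097} = - \frac{3631}{- \frac{36}{55} - \frac{16}{10} \left(-2\right) 9} + \frac{34769}{31097} = - \frac{3631}{- \frac{36}{55} - 16 \cdot \frac{1}{10} \left(-2\right) 9} + 34769 \cdot \frac{1}{31097} = - \frac{3631}{- \frac{36}{55} - \frac{8}{5} \left(-2\right) 9} + \frac{34769}{31097} = - \frac{3631}{- \frac{36}{55} - \left(- \frac{16}{5}\right) 9} + \frac{34769}{31097} = - \frac{3631}{- \frac{36}{55} - - \frac{144}{5}} + \frac{34769}{31097} = - \frac{3631}{- \frac{36}{55} + \frac{144}{5}} + \frac{34769}{31097} = - \frac{3631}{\frac{1548}{55}} + \frac{34769}{31097} = \left(-3631\right) \frac{55}{1548} + \frac{34769}{31097} = - \frac{199705}{1548} + \frac{34769}{31097} = - \frac{6156403973}{48138156}$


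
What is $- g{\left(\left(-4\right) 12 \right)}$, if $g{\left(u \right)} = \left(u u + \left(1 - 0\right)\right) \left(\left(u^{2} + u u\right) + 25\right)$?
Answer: $-10679065$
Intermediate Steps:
$g{\left(u \right)} = \left(1 + u^{2}\right) \left(25 + 2 u^{2}\right)$ ($g{\left(u \right)} = \left(u^{2} + \left(1 + 0\right)\right) \left(\left(u^{2} + u^{2}\right) + 25\right) = \left(u^{2} + 1\right) \left(2 u^{2} + 25\right) = \left(1 + u^{2}\right) \left(25 + 2 u^{2}\right)$)
$- g{\left(\left(-4\right) 12 \right)} = - (25 + 2 \left(\left(-4\right) 12\right)^{4} + 27 \left(\left(-4\right) 12\right)^{2}) = - (25 + 2 \left(-48\right)^{4} + 27 \left(-48\right)^{2}) = - (25 + 2 \cdot 5308416 + 27 \cdot 2304) = - (25 + 10616832 + 62208) = \left(-1\right) 10679065 = -10679065$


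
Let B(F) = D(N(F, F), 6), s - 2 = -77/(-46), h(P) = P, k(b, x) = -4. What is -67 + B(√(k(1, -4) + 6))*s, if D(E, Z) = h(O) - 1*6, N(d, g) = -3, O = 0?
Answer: -2048/23 ≈ -89.043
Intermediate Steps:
D(E, Z) = -6 (D(E, Z) = 0 - 1*6 = 0 - 6 = -6)
s = 169/46 (s = 2 - 77/(-46) = 2 - 77*(-1/46) = 2 + 77/46 = 169/46 ≈ 3.6739)
B(F) = -6
-67 + B(√(k(1, -4) + 6))*s = -67 - 6*169/46 = -67 - 507/23 = -2048/23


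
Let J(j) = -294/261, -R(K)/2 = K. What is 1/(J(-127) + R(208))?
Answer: -87/36290 ≈ -0.0023974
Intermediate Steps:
R(K) = -2*K
J(j) = -98/87 (J(j) = -294*1/261 = -98/87)
1/(J(-127) + R(208)) = 1/(-98/87 - 2*208) = 1/(-98/87 - 416) = 1/(-36290/87) = -87/36290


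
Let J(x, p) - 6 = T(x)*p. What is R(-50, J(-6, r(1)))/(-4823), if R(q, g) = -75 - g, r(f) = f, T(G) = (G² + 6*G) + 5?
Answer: 86/4823 ≈ 0.017831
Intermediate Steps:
T(G) = 5 + G² + 6*G
J(x, p) = 6 + p*(5 + x² + 6*x) (J(x, p) = 6 + (5 + x² + 6*x)*p = 6 + p*(5 + x² + 6*x))
R(-50, J(-6, r(1)))/(-4823) = (-75 - (6 + 1*(5 + (-6)² + 6*(-6))))/(-4823) = (-75 - (6 + 1*(5 + 36 - 36)))*(-1/4823) = (-75 - (6 + 1*5))*(-1/4823) = (-75 - (6 + 5))*(-1/4823) = (-75 - 1*11)*(-1/4823) = (-75 - 11)*(-1/4823) = -86*(-1/4823) = 86/4823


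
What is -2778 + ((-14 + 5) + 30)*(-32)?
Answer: -3450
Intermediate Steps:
-2778 + ((-14 + 5) + 30)*(-32) = -2778 + (-9 + 30)*(-32) = -2778 + 21*(-32) = -2778 - 672 = -3450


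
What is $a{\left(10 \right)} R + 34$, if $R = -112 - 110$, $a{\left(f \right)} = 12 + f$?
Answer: $-4850$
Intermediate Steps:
$R = -222$ ($R = -112 - 110 = -222$)
$a{\left(10 \right)} R + 34 = \left(12 + 10\right) \left(-222\right) + 34 = 22 \left(-222\right) + 34 = -4884 + 34 = -4850$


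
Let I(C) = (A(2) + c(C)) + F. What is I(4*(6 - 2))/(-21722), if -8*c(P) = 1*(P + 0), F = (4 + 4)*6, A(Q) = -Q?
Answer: -22/10861 ≈ -0.0020256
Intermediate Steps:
F = 48 (F = 8*6 = 48)
c(P) = -P/8 (c(P) = -(P + 0)/8 = -P/8)
I(C) = 46 - C/8 (I(C) = (-1*2 - C/8) + 48 = (-2 - C/8) + 48 = 46 - C/8)
I(4*(6 - 2))/(-21722) = (46 - (6 - 2)/2)/(-21722) = (46 - 4/2)*(-1/21722) = (46 - ⅛*16)*(-1/21722) = (46 - 2)*(-1/21722) = 44*(-1/21722) = -22/10861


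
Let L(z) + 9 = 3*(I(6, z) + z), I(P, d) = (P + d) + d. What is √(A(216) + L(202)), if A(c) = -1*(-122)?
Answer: √1949 ≈ 44.147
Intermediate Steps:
I(P, d) = P + 2*d
L(z) = 9 + 9*z (L(z) = -9 + 3*((6 + 2*z) + z) = -9 + 3*(6 + 3*z) = -9 + (18 + 9*z) = 9 + 9*z)
A(c) = 122
√(A(216) + L(202)) = √(122 + (9 + 9*202)) = √(122 + (9 + 1818)) = √(122 + 1827) = √1949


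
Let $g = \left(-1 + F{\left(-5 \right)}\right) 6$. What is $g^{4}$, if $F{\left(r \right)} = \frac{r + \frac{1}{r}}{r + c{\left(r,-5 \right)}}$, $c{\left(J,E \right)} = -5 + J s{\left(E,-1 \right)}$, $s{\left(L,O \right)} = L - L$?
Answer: $\frac{26873856}{390625} \approx 68.797$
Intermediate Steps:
$s{\left(L,O \right)} = 0$
$c{\left(J,E \right)} = -5$ ($c{\left(J,E \right)} = -5 + J 0 = -5 + 0 = -5$)
$F{\left(r \right)} = \frac{r + \frac{1}{r}}{-5 + r}$ ($F{\left(r \right)} = \frac{r + \frac{1}{r}}{r - 5} = \frac{r + \frac{1}{r}}{-5 + r}$)
$g = - \frac{72}{25}$ ($g = \left(-1 + \frac{1 + \left(-5\right)^{2}}{\left(-5\right) \left(-5 - 5\right)}\right) 6 = \left(-1 - \frac{1 + 25}{5 \left(-10\right)}\right) 6 = \left(-1 - \left(- \frac{1}{50}\right) 26\right) 6 = \left(-1 + \frac{13}{25}\right) 6 = \left(- \frac{12}{25}\right) 6 = - \frac{72}{25} \approx -2.88$)
$g^{4} = \left(- \frac{72}{25}\right)^{4} = \frac{26873856}{390625}$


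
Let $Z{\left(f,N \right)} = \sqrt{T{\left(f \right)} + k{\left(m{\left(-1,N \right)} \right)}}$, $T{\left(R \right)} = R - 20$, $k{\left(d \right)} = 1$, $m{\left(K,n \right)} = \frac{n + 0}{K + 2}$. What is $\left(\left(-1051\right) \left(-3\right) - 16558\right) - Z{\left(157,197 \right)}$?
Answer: $-13405 - \sqrt{138} \approx -13417.0$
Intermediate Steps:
$m{\left(K,n \right)} = \frac{n}{2 + K}$
$T{\left(R \right)} = -20 + R$ ($T{\left(R \right)} = R - 20 = -20 + R$)
$Z{\left(f,N \right)} = \sqrt{-19 + f}$ ($Z{\left(f,N \right)} = \sqrt{\left(-20 + f\right) + 1} = \sqrt{-19 + f}$)
$\left(\left(-1051\right) \left(-3\right) - 16558\right) - Z{\left(157,197 \right)} = \left(\left(-1051\right) \left(-3\right) - 16558\right) - \sqrt{-19 + 157} = \left(3153 - 16558\right) - \sqrt{138} = -13405 - \sqrt{138}$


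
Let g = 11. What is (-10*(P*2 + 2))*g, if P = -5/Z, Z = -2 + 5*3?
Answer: -1760/13 ≈ -135.38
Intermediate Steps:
Z = 13 (Z = -2 + 15 = 13)
P = -5/13 ≈ -0.38462
(-10*(P*2 + 2))*g = -10*(-5/13*2 + 2)*11 = -10*(-10/13 + 2)*11 = -10*16/13*11 = -160/13*11 = -1760/13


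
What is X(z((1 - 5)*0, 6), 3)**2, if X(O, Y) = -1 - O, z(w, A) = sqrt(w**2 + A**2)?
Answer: 49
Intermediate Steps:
z(w, A) = sqrt(A**2 + w**2)
X(z((1 - 5)*0, 6), 3)**2 = (-1 - sqrt(6**2 + ((1 - 5)*0)**2))**2 = (-1 - sqrt(36 + (-4*0)**2))**2 = (-1 - sqrt(36 + 0**2))**2 = (-1 - sqrt(36 + 0))**2 = (-1 - sqrt(36))**2 = (-1 - 1*6)**2 = (-1 - 6)**2 = (-7)**2 = 49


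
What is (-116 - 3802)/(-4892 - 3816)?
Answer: 1959/4354 ≈ 0.44993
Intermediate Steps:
(-116 - 3802)/(-4892 - 3816) = -3918/(-8708) = -3918*(-1/8708) = 1959/4354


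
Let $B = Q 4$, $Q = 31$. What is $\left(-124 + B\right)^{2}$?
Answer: $0$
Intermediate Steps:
$B = 124$ ($B = 31 \cdot 4 = 124$)
$\left(-124 + B\right)^{2} = \left(-124 + 124\right)^{2} = 0^{2} = 0$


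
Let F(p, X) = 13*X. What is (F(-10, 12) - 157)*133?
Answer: -133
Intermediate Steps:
(F(-10, 12) - 157)*133 = (13*12 - 157)*133 = (156 - 157)*133 = -1*133 = -133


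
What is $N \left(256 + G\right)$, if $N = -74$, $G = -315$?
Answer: $4366$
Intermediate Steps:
$N \left(256 + G\right) = - 74 \left(256 - 315\right) = \left(-74\right) \left(-59\right) = 4366$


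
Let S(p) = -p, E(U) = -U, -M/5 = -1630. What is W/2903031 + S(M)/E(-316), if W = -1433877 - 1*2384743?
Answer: -12433193285/458678898 ≈ -27.107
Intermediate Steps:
M = 8150 (M = -5*(-1630) = 8150)
W = -3818620 (W = -1433877 - 2384743 = -3818620)
W/2903031 + S(M)/E(-316) = -3818620/2903031 + (-1*8150)/((-1*(-316))) = -3818620*1/2903031 - 8150/316 = -3818620/2903031 - 8150*1/316 = -3818620/2903031 - 4075/158 = -12433193285/458678898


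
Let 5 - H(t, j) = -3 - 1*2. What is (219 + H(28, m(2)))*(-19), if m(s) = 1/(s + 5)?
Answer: -4351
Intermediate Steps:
m(s) = 1/(5 + s)
H(t, j) = 10 (H(t, j) = 5 - (-3 - 1*2) = 5 - (-3 - 2) = 5 - 1*(-5) = 5 + 5 = 10)
(219 + H(28, m(2)))*(-19) = (219 + 10)*(-19) = 229*(-19) = -4351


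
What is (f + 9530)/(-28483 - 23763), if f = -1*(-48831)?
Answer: -58361/52246 ≈ -1.1170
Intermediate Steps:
f = 48831
(f + 9530)/(-28483 - 23763) = (48831 + 9530)/(-28483 - 23763) = 58361/(-52246) = 58361*(-1/52246) = -58361/52246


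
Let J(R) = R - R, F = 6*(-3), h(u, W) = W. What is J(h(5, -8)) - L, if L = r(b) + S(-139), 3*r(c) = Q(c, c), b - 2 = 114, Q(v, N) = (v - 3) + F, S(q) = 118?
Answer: -449/3 ≈ -149.67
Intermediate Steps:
F = -18
Q(v, N) = -21 + v (Q(v, N) = (v - 3) - 18 = (-3 + v) - 18 = -21 + v)
b = 116 (b = 2 + 114 = 116)
r(c) = -7 + c/3 (r(c) = (-21 + c)/3 = -7 + c/3)
J(R) = 0
L = 449/3 (L = (-7 + (⅓)*116) + 118 = (-7 + 116/3) + 118 = 95/3 + 118 = 449/3 ≈ 149.67)
J(h(5, -8)) - L = 0 - 1*449/3 = 0 - 449/3 = -449/3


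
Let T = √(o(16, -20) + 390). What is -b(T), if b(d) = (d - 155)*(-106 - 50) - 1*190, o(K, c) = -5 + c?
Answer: -23990 + 156*√365 ≈ -21010.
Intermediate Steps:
T = √365 (T = √((-5 - 20) + 390) = √(-25 + 390) = √365 ≈ 19.105)
b(d) = 23990 - 156*d (b(d) = (-155 + d)*(-156) - 190 = (24180 - 156*d) - 190 = 23990 - 156*d)
-b(T) = -(23990 - 156*√365) = -23990 + 156*√365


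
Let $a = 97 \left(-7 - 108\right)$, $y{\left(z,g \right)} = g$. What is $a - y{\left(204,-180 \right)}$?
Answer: $-10975$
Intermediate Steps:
$a = -11155$ ($a = 97 \left(-115\right) = -11155$)
$a - y{\left(204,-180 \right)} = -11155 - -180 = -11155 + 180 = -10975$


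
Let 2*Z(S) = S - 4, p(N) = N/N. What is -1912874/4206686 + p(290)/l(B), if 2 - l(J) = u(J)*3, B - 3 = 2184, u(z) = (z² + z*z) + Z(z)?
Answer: -54901566344287/120736458764339 ≈ -0.45472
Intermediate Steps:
p(N) = 1
Z(S) = -2 + S/2 (Z(S) = (S - 4)/2 = (-4 + S)/2 = -2 + S/2)
u(z) = -2 + z/2 + 2*z² (u(z) = (z² + z*z) + (-2 + z/2) = (z² + z²) + (-2 + z/2) = 2*z² + (-2 + z/2) = -2 + z/2 + 2*z²)
B = 2187 (B = 3 + 2184 = 2187)
l(J) = 8 - 6*J² - 3*J/2 (l(J) = 2 - (-2 + J/2 + 2*J²)*3 = 2 - (-6 + 6*J² + 3*J/2) = 2 + (6 - 6*J² - 3*J/2) = 8 - 6*J² - 3*J/2)
-1912874/4206686 + p(290)/l(B) = -1912874/4206686 + 1/(8 - 6*2187² - 3/2*2187) = -1912874*1/4206686 + 1/(8 - 6*4782969 - 6561/2) = -956437/2103343 + 1/(8 - 28697814 - 6561/2) = -956437/2103343 + 1/(-57402173/2) = -956437/2103343 + 1*(-2/57402173) = -956437/2103343 - 2/57402173 = -54901566344287/120736458764339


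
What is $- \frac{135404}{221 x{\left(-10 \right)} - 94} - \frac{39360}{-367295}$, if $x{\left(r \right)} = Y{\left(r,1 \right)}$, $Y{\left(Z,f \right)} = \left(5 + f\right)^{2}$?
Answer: $- \frac{4942376386}{288767329} \approx -17.115$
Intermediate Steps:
$x{\left(r \right)} = 36$ ($x{\left(r \right)} = \left(5 + 1\right)^{2} = 6^{2} = 36$)
$- \frac{135404}{221 x{\left(-10 \right)} - 94} - \frac{39360}{-367295} = - \frac{135404}{221 \cdot 36 - 94} - \frac{39360}{-367295} = - \frac{135404}{7956 - 94} - - \frac{7872}{73459} = - \frac{135404}{7862} + \frac{7872}{73459} = \left(-135404\right) \frac{1}{7862} + \frac{7872}{73459} = - \frac{67702}{3931} + \frac{7872}{73459} = - \frac{4942376386}{288767329}$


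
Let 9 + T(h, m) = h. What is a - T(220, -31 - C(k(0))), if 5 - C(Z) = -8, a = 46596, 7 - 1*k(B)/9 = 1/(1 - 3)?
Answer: 46385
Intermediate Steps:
k(B) = 135/2 (k(B) = 63 - 9/(1 - 3) = 63 - 9/(-2) = 63 - 9*(-½) = 63 + 9/2 = 135/2)
C(Z) = 13 (C(Z) = 5 - 1*(-8) = 5 + 8 = 13)
T(h, m) = -9 + h
a - T(220, -31 - C(k(0))) = 46596 - (-9 + 220) = 46596 - 1*211 = 46596 - 211 = 46385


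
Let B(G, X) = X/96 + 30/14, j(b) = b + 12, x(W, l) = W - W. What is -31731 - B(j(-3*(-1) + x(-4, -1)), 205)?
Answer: -21326107/672 ≈ -31735.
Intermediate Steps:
x(W, l) = 0
j(b) = 12 + b
B(G, X) = 15/7 + X/96 (B(G, X) = X*(1/96) + 30*(1/14) = X/96 + 15/7 = 15/7 + X/96)
-31731 - B(j(-3*(-1) + x(-4, -1)), 205) = -31731 - (15/7 + (1/96)*205) = -31731 - (15/7 + 205/96) = -31731 - 1*2875/672 = -31731 - 2875/672 = -21326107/672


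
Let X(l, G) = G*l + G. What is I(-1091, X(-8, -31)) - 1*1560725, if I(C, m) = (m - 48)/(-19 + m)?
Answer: -309023381/198 ≈ -1.5607e+6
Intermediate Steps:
X(l, G) = G + G*l
I(C, m) = (-48 + m)/(-19 + m)
I(-1091, X(-8, -31)) - 1*1560725 = (-48 - 31*(1 - 8))/(-19 - 31*(1 - 8)) - 1*1560725 = (-48 - 31*(-7))/(-19 - 31*(-7)) - 1560725 = (-48 + 217)/(-19 + 217) - 1560725 = 169/198 - 1560725 = -309023381/198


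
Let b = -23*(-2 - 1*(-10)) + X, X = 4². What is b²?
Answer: 28224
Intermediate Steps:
X = 16
b = -168 (b = -23*(-2 - 1*(-10)) + 16 = -23*(-2 + 10) + 16 = -23*8 + 16 = -184 + 16 = -168)
b² = (-168)² = 28224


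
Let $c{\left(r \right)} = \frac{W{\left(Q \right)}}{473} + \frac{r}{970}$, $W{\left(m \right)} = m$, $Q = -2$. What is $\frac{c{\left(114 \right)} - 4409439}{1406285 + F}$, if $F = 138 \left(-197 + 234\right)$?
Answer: $- \frac{1011547327804}{323780152355} \approx -3.1242$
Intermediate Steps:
$F = 5106$ ($F = 138 \cdot 37 = 5106$)
$c{\left(r \right)} = - \frac{2}{473} + \frac{r}{970}$
$\frac{c{\left(114 \right)} - 4409439}{1406285 + F} = \frac{\left(- \frac{2}{473} + \frac{1}{970} \cdot 114\right) - 4409439}{1406285 + 5106} = \frac{\left(- \frac{2}{473} + \frac{57}{485}\right) - 4409439}{1411391} = \left(\frac{25991}{229405} - 4409439\right) \frac{1}{1411391} = \left(- \frac{1011547327804}{229405}\right) \frac{1}{1411391} = - \frac{1011547327804}{323780152355}$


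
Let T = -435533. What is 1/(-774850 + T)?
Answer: -1/1210383 ≈ -8.2618e-7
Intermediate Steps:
1/(-774850 + T) = 1/(-774850 - 435533) = 1/(-1210383) = -1/1210383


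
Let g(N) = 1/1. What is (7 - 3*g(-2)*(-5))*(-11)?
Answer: -242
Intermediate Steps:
g(N) = 1
(7 - 3*g(-2)*(-5))*(-11) = (7 - 3*1*(-5))*(-11) = (7 - 3*(-5))*(-11) = (7 + 15)*(-11) = 22*(-11) = -242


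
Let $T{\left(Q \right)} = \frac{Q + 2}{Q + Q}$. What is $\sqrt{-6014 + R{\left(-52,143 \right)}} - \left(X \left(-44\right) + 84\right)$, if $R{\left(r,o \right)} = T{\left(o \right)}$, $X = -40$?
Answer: $-1844 + \frac{i \sqrt{491879674}}{286} \approx -1844.0 + 77.547 i$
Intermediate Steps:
$T{\left(Q \right)} = \frac{2 + Q}{2 Q}$
$R{\left(r,o \right)} = \frac{2 + o}{2 o}$
$\sqrt{-6014 + R{\left(-52,143 \right)}} - \left(X \left(-44\right) + 84\right) = \sqrt{-6014 + \frac{2 + 143}{2 \cdot 143}} - \left(\left(-40\right) \left(-44\right) + 84\right) = \sqrt{-6014 + \frac{1}{2} \cdot \frac{1}{143} \cdot 145} - \left(1760 + 84\right) = \sqrt{-6014 + \frac{145}{286}} - 1844 = \sqrt{- \frac{1719859}{286}} - 1844 = \frac{i \sqrt{491879674}}{286} - 1844 = -1844 + \frac{i \sqrt{491879674}}{286}$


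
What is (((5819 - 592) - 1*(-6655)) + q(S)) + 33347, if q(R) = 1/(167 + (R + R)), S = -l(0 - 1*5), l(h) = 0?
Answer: 7553244/167 ≈ 45229.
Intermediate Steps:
S = 0 (S = -1*0 = 0)
q(R) = 1/(167 + 2*R)
(((5819 - 592) - 1*(-6655)) + q(S)) + 33347 = (((5819 - 592) - 1*(-6655)) + 1/(167 + 2*0)) + 33347 = ((5227 + 6655) + 1/(167 + 0)) + 33347 = (11882 + 1/167) + 33347 = 1984295/167 + 33347 = 7553244/167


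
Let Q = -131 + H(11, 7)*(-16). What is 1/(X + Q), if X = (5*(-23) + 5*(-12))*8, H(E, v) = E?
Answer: -1/1707 ≈ -0.00058582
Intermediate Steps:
Q = -307 (Q = -131 + 11*(-16) = -131 - 176 = -307)
X = -1400 (X = (-115 - 60)*8 = -175*8 = -1400)
1/(X + Q) = 1/(-1400 - 307) = 1/(-1707) = -1/1707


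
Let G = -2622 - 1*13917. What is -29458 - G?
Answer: -12919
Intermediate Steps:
G = -16539 (G = -2622 - 13917 = -16539)
-29458 - G = -29458 - 1*(-16539) = -29458 + 16539 = -12919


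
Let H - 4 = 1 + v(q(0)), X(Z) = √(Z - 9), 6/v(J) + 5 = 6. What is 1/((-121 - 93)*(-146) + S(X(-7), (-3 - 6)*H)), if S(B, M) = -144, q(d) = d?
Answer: 1/31100 ≈ 3.2154e-5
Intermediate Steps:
v(J) = 6 (v(J) = 6/(-5 + 6) = 6/1 = 6*1 = 6)
X(Z) = √(-9 + Z)
H = 11 (H = 4 + (1 + 6) = 4 + 7 = 11)
1/((-121 - 93)*(-146) + S(X(-7), (-3 - 6)*H)) = 1/((-121 - 93)*(-146) - 144) = 1/(-214*(-146) - 144) = 1/(31244 - 144) = 1/31100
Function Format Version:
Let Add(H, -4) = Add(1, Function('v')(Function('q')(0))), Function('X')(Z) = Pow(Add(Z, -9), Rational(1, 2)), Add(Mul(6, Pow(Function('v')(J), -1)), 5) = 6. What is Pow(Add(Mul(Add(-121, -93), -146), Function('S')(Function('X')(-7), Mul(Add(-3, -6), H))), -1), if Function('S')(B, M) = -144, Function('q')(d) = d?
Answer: Rational(1, 31100) ≈ 3.2154e-5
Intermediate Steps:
Function('v')(J) = 6 (Function('v')(J) = Mul(6, Pow(Add(-5, 6), -1)) = Mul(6, Pow(1, -1)) = Mul(6, 1) = 6)
Function('X')(Z) = Pow(Add(-9, Z), Rational(1, 2))
H = 11 (H = Add(4, Add(1, 6)) = Add(4, 7) = 11)
Pow(Add(Mul(Add(-121, -93), -146), Function('S')(Function('X')(-7), Mul(Add(-3, -6), H))), -1) = Pow(Add(Mul(Add(-121, -93), -146), -144), -1) = Pow(Add(Mul(-214, -146), -144), -1) = Pow(Add(31244, -144), -1) = Pow(31100, -1) = Rational(1, 31100)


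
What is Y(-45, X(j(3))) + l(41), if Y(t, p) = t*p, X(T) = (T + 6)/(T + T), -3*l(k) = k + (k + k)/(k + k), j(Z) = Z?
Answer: -163/2 ≈ -81.500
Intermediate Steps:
l(k) = -1/3 - k/3 (l(k) = -(k + (k + k)/(k + k))/3 = -(k + (2*k)/((2*k)))/3 = -(k + (2*k)*(1/(2*k)))/3 = -(k + 1)/3 = -(1 + k)/3 = -1/3 - k/3)
X(T) = (6 + T)/(2*T) (X(T) = (6 + T)/((2*T)) = (6 + T)*(1/(2*T)) = (6 + T)/(2*T))
Y(t, p) = p*t
Y(-45, X(j(3))) + l(41) = ((1/2)*(6 + 3)/3)*(-45) + (-1/3 - 1/3*41) = ((1/2)*(1/3)*9)*(-45) + (-1/3 - 41/3) = (3/2)*(-45) - 14 = -135/2 - 14 = -163/2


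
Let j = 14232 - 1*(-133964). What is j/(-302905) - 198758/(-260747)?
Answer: 21563129578/78981570035 ≈ 0.27301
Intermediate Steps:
j = 148196 (j = 14232 + 133964 = 148196)
j/(-302905) - 198758/(-260747) = 148196/(-302905) - 198758/(-260747) = 148196*(-1/302905) - 198758*(-1/260747) = -148196/302905 + 198758/260747 = 21563129578/78981570035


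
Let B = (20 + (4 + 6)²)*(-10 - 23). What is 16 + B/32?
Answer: -431/4 ≈ -107.75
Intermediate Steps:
B = -3960 (B = (20 + 10²)*(-33) = (20 + 100)*(-33) = 120*(-33) = -3960)
16 + B/32 = 16 - 3960/32 = 16 + (1/32)*(-3960) = 16 - 495/4 = -431/4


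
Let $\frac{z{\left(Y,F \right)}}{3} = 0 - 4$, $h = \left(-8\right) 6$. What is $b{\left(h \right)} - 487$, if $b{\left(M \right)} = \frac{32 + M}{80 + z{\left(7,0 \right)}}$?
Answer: $- \frac{8283}{17} \approx -487.24$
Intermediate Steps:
$h = -48$
$z{\left(Y,F \right)} = -12$ ($z{\left(Y,F \right)} = 3 \left(0 - 4\right) = 3 \left(-4\right) = -12$)
$b{\left(M \right)} = \frac{8}{17} + \frac{M}{68}$ ($b{\left(M \right)} = \frac{32 + M}{80 - 12} = \frac{32 + M}{68} = \left(32 + M\right) \frac{1}{68} = \frac{8}{17} + \frac{M}{68}$)
$b{\left(h \right)} - 487 = \left(\frac{8}{17} + \frac{1}{68} \left(-48\right)\right) - 487 = \left(\frac{8}{17} - \frac{12}{17}\right) - 487 = - \frac{4}{17} - 487 = - \frac{8283}{17}$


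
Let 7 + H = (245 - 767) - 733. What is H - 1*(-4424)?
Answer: 3162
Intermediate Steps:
H = -1262 (H = -7 + ((245 - 767) - 733) = -7 + (-522 - 733) = -7 - 1255 = -1262)
H - 1*(-4424) = -1262 - 1*(-4424) = -1262 + 4424 = 3162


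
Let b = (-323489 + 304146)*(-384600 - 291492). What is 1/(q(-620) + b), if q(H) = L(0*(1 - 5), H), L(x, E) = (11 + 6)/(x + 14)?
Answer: 14/183087065801 ≈ 7.6466e-11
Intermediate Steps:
b = 13077647556 (b = -19343*(-676092) = 13077647556)
L(x, E) = 17/(14 + x)
q(H) = 17/14 (q(H) = 17/(14 + 0*(1 - 5)) = 17/(14 + 0*(-4)) = 17/(14 + 0) = 17/14)
1/(q(-620) + b) = 1/(17/14 + 13077647556) = 1/(183087065801/14) = 14/183087065801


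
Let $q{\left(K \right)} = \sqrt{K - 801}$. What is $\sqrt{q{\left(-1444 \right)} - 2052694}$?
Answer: $\sqrt{-2052694 + i \sqrt{2245}} \approx 0.02 + 1432.7 i$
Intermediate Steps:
$q{\left(K \right)} = \sqrt{-801 + K}$
$\sqrt{q{\left(-1444 \right)} - 2052694} = \sqrt{\sqrt{-801 - 1444} - 2052694} = \sqrt{\sqrt{-2245} - 2052694} = \sqrt{i \sqrt{2245} - 2052694} = \sqrt{-2052694 + i \sqrt{2245}}$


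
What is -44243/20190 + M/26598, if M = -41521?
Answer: -55974564/14917045 ≈ -3.7524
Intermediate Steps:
-44243/20190 + M/26598 = -44243/20190 - 41521/26598 = -55974564/14917045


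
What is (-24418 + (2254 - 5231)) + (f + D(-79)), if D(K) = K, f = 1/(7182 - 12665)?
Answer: -150639943/5483 ≈ -27474.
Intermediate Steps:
f = -1/5483 (f = 1/(-5483) = -1/5483 ≈ -0.00018238)
(-24418 + (2254 - 5231)) + (f + D(-79)) = (-24418 + (2254 - 5231)) + (-1/5483 - 79) = (-24418 - 2977) - 433158/5483 = -27395 - 433158/5483 = -150639943/5483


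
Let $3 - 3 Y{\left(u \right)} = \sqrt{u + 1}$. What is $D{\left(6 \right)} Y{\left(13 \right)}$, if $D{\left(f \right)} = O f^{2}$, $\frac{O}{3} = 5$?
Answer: $540 - 180 \sqrt{14} \approx -133.5$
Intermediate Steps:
$O = 15$ ($O = 3 \cdot 5 = 15$)
$D{\left(f \right)} = 15 f^{2}$
$Y{\left(u \right)} = 1 - \frac{\sqrt{1 + u}}{3}$ ($Y{\left(u \right)} = 1 - \frac{\sqrt{u + 1}}{3} = 1 - \frac{\sqrt{1 + u}}{3}$)
$D{\left(6 \right)} Y{\left(13 \right)} = 15 \cdot 6^{2} \left(1 - \frac{\sqrt{1 + 13}}{3}\right) = 15 \cdot 36 \left(1 - \frac{\sqrt{14}}{3}\right) = 540 \left(1 - \frac{\sqrt{14}}{3}\right) = 540 - 180 \sqrt{14}$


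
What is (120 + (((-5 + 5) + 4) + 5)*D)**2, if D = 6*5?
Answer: 152100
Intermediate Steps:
D = 30
(120 + (((-5 + 5) + 4) + 5)*D)**2 = (120 + (((-5 + 5) + 4) + 5)*30)**2 = (120 + ((0 + 4) + 5)*30)**2 = (120 + (4 + 5)*30)**2 = (120 + 9*30)**2 = (120 + 270)**2 = 390**2 = 152100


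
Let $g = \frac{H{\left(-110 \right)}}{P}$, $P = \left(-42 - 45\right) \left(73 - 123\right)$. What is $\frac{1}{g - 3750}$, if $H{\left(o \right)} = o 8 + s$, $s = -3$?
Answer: $- \frac{4350}{16313383} \approx -0.00026665$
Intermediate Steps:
$P = 4350$ ($P = \left(-87\right) \left(-50\right) = 4350$)
$H{\left(o \right)} = -3 + 8 o$ ($H{\left(o \right)} = o 8 - 3 = 8 o - 3 = -3 + 8 o$)
$g = - \frac{883}{4350}$ ($g = \frac{-3 + 8 \left(-110\right)}{4350} = \left(-3 - 880\right) \frac{1}{4350} = \left(-883\right) \frac{1}{4350} = - \frac{883}{4350} \approx -0.20299$)
$\frac{1}{g - 3750} = \frac{1}{- \frac{883}{4350} - 3750} = \frac{1}{- \frac{16313383}{4350}} = - \frac{4350}{16313383}$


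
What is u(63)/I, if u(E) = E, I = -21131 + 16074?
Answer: -63/5057 ≈ -0.012458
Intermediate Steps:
I = -5057
u(63)/I = 63/(-5057) = 63*(-1/5057) = -63/5057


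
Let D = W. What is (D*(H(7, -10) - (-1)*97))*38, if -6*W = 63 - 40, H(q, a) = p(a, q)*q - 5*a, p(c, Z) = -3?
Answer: -18354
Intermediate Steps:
H(q, a) = -5*a - 3*q (H(q, a) = -3*q - 5*a = -5*a - 3*q)
W = -23/6 (W = -(63 - 40)/6 = -1/6*23 = -23/6 ≈ -3.8333)
D = -23/6 ≈ -3.8333
(D*(H(7, -10) - (-1)*97))*38 = -23*((-5*(-10) - 3*7) - (-1)*97)/6*38 = -23*((50 - 21) - 1*(-97))/6*38 = -23*(29 + 97)/6*38 = -23/6*126*38 = -483*38 = -18354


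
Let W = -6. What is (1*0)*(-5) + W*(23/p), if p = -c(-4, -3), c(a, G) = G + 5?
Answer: 69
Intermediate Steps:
c(a, G) = 5 + G
p = -2 (p = -(5 - 3) = -1*2 = -2)
(1*0)*(-5) + W*(23/p) = (1*0)*(-5) - 138/(-2) = 0*(-5) - 138*(-1)/2 = 0 - 6*(-23/2) = 0 + 69 = 69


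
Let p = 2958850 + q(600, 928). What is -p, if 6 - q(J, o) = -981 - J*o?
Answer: -3516637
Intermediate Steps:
q(J, o) = 987 + J*o (q(J, o) = 6 - (-981 - J*o) = 6 + (981 + J*o) = 987 + J*o)
p = 3516637 (p = 2958850 + (987 + 600*928) = 2958850 + (987 + 556800) = 2958850 + 557787 = 3516637)
-p = -1*3516637 = -3516637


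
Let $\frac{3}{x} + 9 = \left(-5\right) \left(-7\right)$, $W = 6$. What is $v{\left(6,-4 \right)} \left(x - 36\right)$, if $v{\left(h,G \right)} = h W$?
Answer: $- \frac{16794}{13} \approx -1291.8$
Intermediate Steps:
$v{\left(h,G \right)} = 6 h$ ($v{\left(h,G \right)} = h 6 = 6 h$)
$x = \frac{3}{26}$ ($x = \frac{3}{-9 - -35} = \frac{3}{-9 + 35} = \frac{3}{26} \approx 0.11538$)
$v{\left(6,-4 \right)} \left(x - 36\right) = 6 \cdot 6 \left(\frac{3}{26} - 36\right) = 36 \left(- \frac{933}{26}\right) = - \frac{16794}{13}$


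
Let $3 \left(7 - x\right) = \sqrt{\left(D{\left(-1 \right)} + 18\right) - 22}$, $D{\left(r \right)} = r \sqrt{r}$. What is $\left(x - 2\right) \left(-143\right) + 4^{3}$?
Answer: $-651 + \frac{143 \sqrt{-4 - i}}{3} \approx -639.17 - 96.064 i$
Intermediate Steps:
$D{\left(r \right)} = r^{\frac{3}{2}}$
$x = 7 - \frac{\sqrt{-4 - i}}{3}$ ($x = 7 - \frac{\sqrt{\left(\left(-1\right)^{\frac{3}{2}} + 18\right) - 22}}{3} = 7 - \frac{\sqrt{\left(- i + 18\right) - 22}}{3} = 7 - \frac{\sqrt{\left(18 - i\right) - 22}}{3} = 7 - \frac{\sqrt{-4 - i}}{3} \approx 6.9173 + 0.67178 i$)
$\left(x - 2\right) \left(-143\right) + 4^{3} = \left(\left(7 - \frac{\sqrt{-4 - i}}{3}\right) - 2\right) \left(-143\right) + 4^{3} = \left(5 - \frac{\sqrt{-4 - i}}{3}\right) \left(-143\right) + 64 = \left(-715 + \frac{143 \sqrt{-4 - i}}{3}\right) + 64 = -651 + \frac{143 \sqrt{-4 - i}}{3}$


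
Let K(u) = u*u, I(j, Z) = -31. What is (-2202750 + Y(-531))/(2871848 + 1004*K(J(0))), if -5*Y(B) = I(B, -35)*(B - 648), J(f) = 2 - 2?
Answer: -11050299/14359240 ≈ -0.76956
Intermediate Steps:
J(f) = 0
K(u) = u²
Y(B) = -20088/5 + 31*B/5 (Y(B) = -(-31)*(B - 648)/5 = -(-31)*(-648 + B)/5 = -(20088 - 31*B)/5 = -20088/5 + 31*B/5)
(-2202750 + Y(-531))/(2871848 + 1004*K(J(0))) = (-2202750 + (-20088/5 + (31/5)*(-531)))/(2871848 + 1004*0²) = (-2202750 + (-20088/5 - 16461/5))/(2871848 + 1004*0) = (-2202750 - 36549/5)/(2871848 + 0) = -11050299/5/2871848 = -11050299/5*1/2871848 = -11050299/14359240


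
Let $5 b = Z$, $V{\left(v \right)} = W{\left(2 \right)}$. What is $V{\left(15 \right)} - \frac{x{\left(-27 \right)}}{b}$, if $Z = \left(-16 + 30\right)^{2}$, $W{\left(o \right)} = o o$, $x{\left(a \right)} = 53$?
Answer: $\frac{519}{196} \approx 2.648$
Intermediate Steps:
$W{\left(o \right)} = o^{2}$
$V{\left(v \right)} = 4$ ($V{\left(v \right)} = 2^{2} = 4$)
$Z = 196$ ($Z = 14^{2} = 196$)
$b = \frac{196}{5}$ ($b = \frac{1}{5} \cdot 196 = \frac{196}{5} \approx 39.2$)
$V{\left(15 \right)} - \frac{x{\left(-27 \right)}}{b} = 4 - \frac{53}{\frac{196}{5}} = 4 - 53 \cdot \frac{5}{196} = 4 - \frac{265}{196} = \frac{519}{196}$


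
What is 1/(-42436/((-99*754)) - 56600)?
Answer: -37323/2112460582 ≈ -1.7668e-5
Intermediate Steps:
1/(-42436/((-99*754)) - 56600) = 1/(-42436/(-74646) - 56600) = 1/(-42436*(-1/74646) - 56600) = 1/(21218/37323 - 56600) = 1/(-2112460582/37323) = -37323/2112460582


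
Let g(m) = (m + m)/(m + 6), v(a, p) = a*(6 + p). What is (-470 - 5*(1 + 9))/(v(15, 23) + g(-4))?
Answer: -520/431 ≈ -1.2065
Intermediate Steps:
g(m) = 2*m/(6 + m) (g(m) = (2*m)/(6 + m) = 2*m/(6 + m))
(-470 - 5*(1 + 9))/(v(15, 23) + g(-4)) = (-470 - 5*(1 + 9))/(15*(6 + 23) + 2*(-4)/(6 - 4)) = (-470 - 5*10)/(15*29 + 2*(-4)/2) = (-470 - 50)/(435 + 2*(-4)*(½)) = -520/(435 - 4) = -520/431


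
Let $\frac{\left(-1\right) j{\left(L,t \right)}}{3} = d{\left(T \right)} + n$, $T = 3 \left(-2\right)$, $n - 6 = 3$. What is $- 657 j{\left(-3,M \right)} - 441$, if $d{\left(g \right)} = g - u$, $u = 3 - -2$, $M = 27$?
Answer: $-4383$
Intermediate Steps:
$n = 9$ ($n = 6 + 3 = 9$)
$u = 5$ ($u = 3 + 2 = 5$)
$T = -6$
$d{\left(g \right)} = -5 + g$ ($d{\left(g \right)} = g - 5 = -5 + g$)
$j{\left(L,t \right)} = 6$ ($j{\left(L,t \right)} = - 3 \left(\left(-5 - 6\right) + 9\right) = - 3 \left(-11 + 9\right) = \left(-3\right) \left(-2\right) = 6$)
$- 657 j{\left(-3,M \right)} - 441 = \left(-657\right) 6 - 441 = -3942 - 441 = -4383$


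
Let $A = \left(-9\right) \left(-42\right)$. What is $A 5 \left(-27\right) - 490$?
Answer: $-51520$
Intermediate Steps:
$A = 378$
$A 5 \left(-27\right) - 490 = 378 \cdot 5 \left(-27\right) - 490 = 378 \left(-135\right) - 490 = -51030 - 490 = -51520$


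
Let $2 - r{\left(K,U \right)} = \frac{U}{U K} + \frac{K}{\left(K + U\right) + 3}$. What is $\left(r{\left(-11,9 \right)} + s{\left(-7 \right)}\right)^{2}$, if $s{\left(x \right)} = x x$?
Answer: $\frac{466489}{121} \approx 3855.3$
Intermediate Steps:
$s{\left(x \right)} = x^{2}$
$r{\left(K,U \right)} = 2 - \frac{1}{K} - \frac{K}{3 + K + U}$ ($r{\left(K,U \right)} = 2 - \left(\frac{U}{U K} + \frac{K}{\left(K + U\right) + 3}\right) = 2 - \left(\frac{U}{K U} + \frac{K}{3 + K + U}\right) = 2 - \left(U \frac{1}{K U} + \frac{K}{3 + K + U}\right) = 2 - \left(\frac{1}{K} + \frac{K}{3 + K + U}\right) = 2 - \frac{1}{K} - \frac{K}{3 + K + U}$)
$\left(r{\left(-11,9 \right)} + s{\left(-7 \right)}\right)^{2} = \left(\frac{-3 + \left(-11\right)^{2} - 9 + 5 \left(-11\right) + 2 \left(-11\right) 9}{\left(-11\right) \left(3 - 11 + 9\right)} + \left(-7\right)^{2}\right)^{2} = \left(- \frac{-3 + 121 - 9 - 55 - 198}{11 \cdot 1} + 49\right)^{2} = \left(\left(- \frac{1}{11}\right) 1 \left(-144\right) + 49\right)^{2} = \left(\frac{144}{11} + 49\right)^{2} = \left(\frac{683}{11}\right)^{2} = \frac{466489}{121}$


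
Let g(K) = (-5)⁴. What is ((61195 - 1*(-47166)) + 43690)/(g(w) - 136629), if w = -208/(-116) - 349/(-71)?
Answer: -152051/136004 ≈ -1.1180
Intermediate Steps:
w = 13813/2059 (w = -208*(-1/116) - 349*(-1/71) = 52/29 + 349/71 = 13813/2059 ≈ 6.7086)
g(K) = 625
((61195 - 1*(-47166)) + 43690)/(g(w) - 136629) = ((61195 - 1*(-47166)) + 43690)/(625 - 136629) = ((61195 + 47166) + 43690)/(-136004) = (108361 + 43690)*(-1/136004) = 152051*(-1/136004) = -152051/136004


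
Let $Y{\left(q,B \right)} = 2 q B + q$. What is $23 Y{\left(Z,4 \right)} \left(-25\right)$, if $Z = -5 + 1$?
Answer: $20700$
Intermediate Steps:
$Z = -4$
$Y{\left(q,B \right)} = q + 2 B q$ ($Y{\left(q,B \right)} = 2 B q + q = q + 2 B q$)
$23 Y{\left(Z,4 \right)} \left(-25\right) = 23 \left(- 4 \left(1 + 2 \cdot 4\right)\right) \left(-25\right) = 23 \left(- 4 \left(1 + 8\right)\right) \left(-25\right) = 23 \left(\left(-4\right) 9\right) \left(-25\right) = 23 \left(-36\right) \left(-25\right) = \left(-828\right) \left(-25\right) = 20700$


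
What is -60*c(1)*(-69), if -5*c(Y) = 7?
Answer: -5796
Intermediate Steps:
c(Y) = -7/5 (c(Y) = -⅕*7 = -7/5)
-60*c(1)*(-69) = -60*(-7/5)*(-69) = 84*(-69) = -5796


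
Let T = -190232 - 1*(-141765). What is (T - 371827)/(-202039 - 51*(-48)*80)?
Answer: 420294/6199 ≈ 67.800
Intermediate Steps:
T = -48467 (T = -190232 + 141765 = -48467)
(T - 371827)/(-202039 - 51*(-48)*80) = (-48467 - 371827)/(-202039 - 51*(-48)*80) = -420294/(-202039 + 2448*80) = -420294/(-202039 + 195840) = -420294/(-6199) = -420294*(-1/6199) = 420294/6199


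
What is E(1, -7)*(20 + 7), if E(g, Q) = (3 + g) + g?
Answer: 135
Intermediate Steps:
E(g, Q) = 3 + 2*g
E(1, -7)*(20 + 7) = (3 + 2*1)*(20 + 7) = (3 + 2)*27 = 5*27 = 135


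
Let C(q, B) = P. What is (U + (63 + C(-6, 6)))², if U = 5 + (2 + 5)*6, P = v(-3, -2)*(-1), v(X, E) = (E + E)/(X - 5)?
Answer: 47961/4 ≈ 11990.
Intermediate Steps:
v(X, E) = 2*E/(-5 + X) (v(X, E) = (2*E)/(-5 + X) = 2*E/(-5 + X))
P = -½ (P = (2*(-2)/(-5 - 3))*(-1) = (2*(-2)/(-8))*(-1) = (2*(-2)*(-⅛))*(-1) = (½)*(-1) = -½ ≈ -0.50000)
C(q, B) = -½
U = 47 (U = 5 + 7*6 = 5 + 42 = 47)
(U + (63 + C(-6, 6)))² = (47 + (63 - ½))² = (47 + 125/2)² = (219/2)² = 47961/4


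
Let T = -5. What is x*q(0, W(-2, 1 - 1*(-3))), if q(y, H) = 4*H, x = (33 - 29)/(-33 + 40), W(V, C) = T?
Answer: -80/7 ≈ -11.429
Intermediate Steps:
W(V, C) = -5
x = 4/7 ≈ 0.57143
x*q(0, W(-2, 1 - 1*(-3))) = 4*(4*(-5))/7 = (4/7)*(-20) = -80/7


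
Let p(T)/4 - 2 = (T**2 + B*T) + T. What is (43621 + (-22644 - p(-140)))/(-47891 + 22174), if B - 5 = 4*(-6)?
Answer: 67511/25717 ≈ 2.6251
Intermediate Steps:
B = -19 (B = 5 + 4*(-6) = 5 - 24 = -19)
p(T) = 8 - 72*T + 4*T**2 (p(T) = 8 + 4*((T**2 - 19*T) + T) = 8 + 4*(T**2 - 18*T) = 8 + (-72*T + 4*T**2) = 8 - 72*T + 4*T**2)
(43621 + (-22644 - p(-140)))/(-47891 + 22174) = (43621 + (-22644 - (8 - 72*(-140) + 4*(-140)**2)))/(-47891 + 22174) = (43621 + (-22644 - (8 + 10080 + 4*19600)))/(-25717) = (43621 + (-22644 - (8 + 10080 + 78400)))*(-1/25717) = (43621 + (-22644 - 1*88488))*(-1/25717) = (43621 + (-22644 - 88488))*(-1/25717) = (43621 - 111132)*(-1/25717) = -67511*(-1/25717) = 67511/25717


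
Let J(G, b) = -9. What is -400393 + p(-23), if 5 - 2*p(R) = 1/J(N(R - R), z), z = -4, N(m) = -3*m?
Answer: -3603514/9 ≈ -4.0039e+5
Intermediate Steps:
p(R) = 23/9 (p(R) = 5/2 - ½/(-9) = 5/2 - ½*(-⅑) = 5/2 + 1/18 = 23/9)
-400393 + p(-23) = -400393 + 23/9 = -3603514/9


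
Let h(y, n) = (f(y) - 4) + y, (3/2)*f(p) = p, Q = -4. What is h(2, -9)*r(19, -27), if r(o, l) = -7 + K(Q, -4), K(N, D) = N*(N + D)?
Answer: -50/3 ≈ -16.667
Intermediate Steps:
f(p) = 2*p/3
h(y, n) = -4 + 5*y/3 (h(y, n) = (2*y/3 - 4) + y = (-4 + 2*y/3) + y = -4 + 5*y/3)
K(N, D) = N*(D + N)
r(o, l) = 25 (r(o, l) = -7 - 4*(-4 - 4) = -7 - 4*(-8) = -7 + 32 = 25)
h(2, -9)*r(19, -27) = (-4 + (5/3)*2)*25 = (-4 + 10/3)*25 = -2/3*25 = -50/3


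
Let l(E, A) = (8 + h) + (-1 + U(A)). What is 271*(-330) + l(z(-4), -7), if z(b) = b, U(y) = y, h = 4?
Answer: -89426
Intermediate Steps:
l(E, A) = 11 + A (l(E, A) = (8 + 4) + (-1 + A) = 12 + (-1 + A) = 11 + A)
271*(-330) + l(z(-4), -7) = 271*(-330) + (11 - 7) = -89430 + 4 = -89426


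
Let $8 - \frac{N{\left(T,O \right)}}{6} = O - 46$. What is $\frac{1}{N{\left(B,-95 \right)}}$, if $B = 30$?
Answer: $\frac{1}{894} \approx 0.0011186$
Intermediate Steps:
$N{\left(T,O \right)} = 324 - 6 O$ ($N{\left(T,O \right)} = 48 - 6 \left(O - 46\right) = 48 - 6 \left(-46 + O\right) = 48 - \left(-276 + 6 O\right) = 324 - 6 O$)
$\frac{1}{N{\left(B,-95 \right)}} = \frac{1}{324 - -570} = \frac{1}{324 + 570} = \frac{1}{894}$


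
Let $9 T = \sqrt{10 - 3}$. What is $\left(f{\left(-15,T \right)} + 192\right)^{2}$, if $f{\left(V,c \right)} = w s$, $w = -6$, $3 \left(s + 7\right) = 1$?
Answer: $53824$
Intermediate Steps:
$s = - \frac{20}{3}$ ($s = -7 + \frac{1}{3} \cdot 1 = -7 + \frac{1}{3} = - \frac{20}{3} \approx -6.6667$)
$T = \frac{\sqrt{7}}{9}$ ($T = \frac{\sqrt{10 - 3}}{9} = \frac{\sqrt{7}}{9} \approx 0.29397$)
$f{\left(V,c \right)} = 40$ ($f{\left(V,c \right)} = \left(-6\right) \left(- \frac{20}{3}\right) = 40$)
$\left(f{\left(-15,T \right)} + 192\right)^{2} = \left(40 + 192\right)^{2} = 232^{2} = 53824$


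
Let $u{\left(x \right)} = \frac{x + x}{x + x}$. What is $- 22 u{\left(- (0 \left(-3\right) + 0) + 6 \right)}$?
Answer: $-22$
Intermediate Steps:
$u{\left(x \right)} = 1$ ($u{\left(x \right)} = \frac{2 x}{2 x} = 2 x \frac{1}{2 x} = 1$)
$- 22 u{\left(- (0 \left(-3\right) + 0) + 6 \right)} = \left(-22\right) 1 = -22$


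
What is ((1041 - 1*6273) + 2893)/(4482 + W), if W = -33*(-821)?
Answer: -2339/31575 ≈ -0.074078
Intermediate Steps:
W = 27093
((1041 - 1*6273) + 2893)/(4482 + W) = ((1041 - 1*6273) + 2893)/(4482 + 27093) = ((1041 - 6273) + 2893)/31575 = (-5232 + 2893)*(1/31575) = -2339*1/31575 = -2339/31575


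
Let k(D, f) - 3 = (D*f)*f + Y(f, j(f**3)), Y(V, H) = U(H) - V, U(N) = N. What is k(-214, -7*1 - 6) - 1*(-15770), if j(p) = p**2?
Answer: 4806429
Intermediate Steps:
Y(V, H) = H - V
k(D, f) = 3 + f**6 - f + D*f**2 (k(D, f) = 3 + ((D*f)*f + ((f**3)**2 - f)) = 3 + (D*f**2 + (f**6 - f)) = 3 + (f**6 - f + D*f**2) = 3 + f**6 - f + D*f**2)
k(-214, -7*1 - 6) - 1*(-15770) = (3 + (-7*1 - 6)**6 - (-7*1 - 6) - 214*(-7*1 - 6)**2) - 1*(-15770) = (3 + (-7 - 6)**6 - (-7 - 6) - 214*(-7 - 6)**2) + 15770 = (3 + (-13)**6 - 1*(-13) - 214*(-13)**2) + 15770 = (3 + 4826809 + 13 - 214*169) + 15770 = (3 + 4826809 + 13 - 36166) + 15770 = 4790659 + 15770 = 4806429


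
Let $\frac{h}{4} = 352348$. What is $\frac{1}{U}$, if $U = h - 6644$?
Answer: $\frac{1}{1402748} \approx 7.1289 \cdot 10^{-7}$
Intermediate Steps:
$h = 1409392$ ($h = 4 \cdot 352348 = 1409392$)
$U = 1402748$ ($U = 1409392 - 6644 = 1402748$)
$\frac{1}{U} = \frac{1}{1402748}$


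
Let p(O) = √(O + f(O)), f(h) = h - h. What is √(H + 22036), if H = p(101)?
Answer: √(22036 + √101) ≈ 148.48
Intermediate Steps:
f(h) = 0
p(O) = √O (p(O) = √(O + 0) = √O)
H = √101 ≈ 10.050
√(H + 22036) = √(√101 + 22036) = √(22036 + √101)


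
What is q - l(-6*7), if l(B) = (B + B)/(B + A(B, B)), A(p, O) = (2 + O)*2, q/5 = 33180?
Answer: 10119858/61 ≈ 1.6590e+5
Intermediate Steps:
q = 165900 (q = 5*33180 = 165900)
A(p, O) = 4 + 2*O
l(B) = 2*B/(4 + 3*B) (l(B) = (B + B)/(B + (4 + 2*B)) = (2*B)/(4 + 3*B) = 2*B/(4 + 3*B))
q - l(-6*7) = 165900 - 2*(-6*7)/(4 + 3*(-6*7)) = 165900 - 2*(-42)/(4 + 3*(-42)) = 165900 - 2*(-42)/(4 - 126) = 165900 - 2*(-42)/(-122) = 165900 - 2*(-42)*(-1)/122 = 165900 - 1*42/61 = 165900 - 42/61 = 10119858/61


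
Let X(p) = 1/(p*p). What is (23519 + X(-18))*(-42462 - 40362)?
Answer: -52594323614/27 ≈ -1.9479e+9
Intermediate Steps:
X(p) = p⁻² (X(p) = 1/(p²) = p⁻²)
(23519 + X(-18))*(-42462 - 40362) = (23519 + (-18)⁻²)*(-42462 - 40362) = (23519 + 1/324)*(-82824) = (7620157/324)*(-82824) = -52594323614/27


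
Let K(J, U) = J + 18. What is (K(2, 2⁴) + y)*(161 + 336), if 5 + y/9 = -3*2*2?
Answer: -66101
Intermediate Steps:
K(J, U) = 18 + J
y = -153 (y = -45 + 9*(-3*2*2) = -45 + 9*(-6*2) = -45 + 9*(-12) = -45 - 108 = -153)
(K(2, 2⁴) + y)*(161 + 336) = ((18 + 2) - 153)*(161 + 336) = (20 - 153)*497 = -133*497 = -66101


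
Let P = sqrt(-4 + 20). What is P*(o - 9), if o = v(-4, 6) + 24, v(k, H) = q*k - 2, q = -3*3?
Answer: 196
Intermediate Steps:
q = -9
P = 4 (P = sqrt(16) = 4)
v(k, H) = -2 - 9*k (v(k, H) = -9*k - 2 = -2 - 9*k)
o = 58 (o = (-2 - 9*(-4)) + 24 = (-2 + 36) + 24 = 34 + 24 = 58)
P*(o - 9) = 4*(58 - 9) = 4*49 = 196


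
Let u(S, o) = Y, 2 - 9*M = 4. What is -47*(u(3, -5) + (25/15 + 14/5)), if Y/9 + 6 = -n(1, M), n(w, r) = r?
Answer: 33511/15 ≈ 2234.1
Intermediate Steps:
M = -2/9 (M = 2/9 - ⅑*4 = 2/9 - 4/9 = -2/9 ≈ -0.22222)
Y = -52 (Y = -54 + 9*(-1*(-2/9)) = -54 + 9*(2/9) = -54 + 2 = -52)
u(S, o) = -52
-47*(u(3, -5) + (25/15 + 14/5)) = -47*(-52 + (25/15 + 14/5)) = -47*(-52 + (25*(1/15) + 14*(⅕))) = -47*(-52 + (5/3 + 14/5)) = -47*(-52 + 67/15) = -47*(-713/15) = 33511/15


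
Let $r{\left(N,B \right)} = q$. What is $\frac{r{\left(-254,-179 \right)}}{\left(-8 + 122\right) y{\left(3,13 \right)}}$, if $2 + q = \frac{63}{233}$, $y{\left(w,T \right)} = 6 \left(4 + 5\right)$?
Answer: $- \frac{403}{1434348} \approx -0.00028096$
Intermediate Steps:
$y{\left(w,T \right)} = 54$ ($y{\left(w,T \right)} = 6 \cdot 9 = 54$)
$q = - \frac{403}{233}$ ($q = -2 + \frac{63}{233} = - \frac{403}{233} \approx -1.7296$)
$r{\left(N,B \right)} = - \frac{403}{233}$
$\frac{r{\left(-254,-179 \right)}}{\left(-8 + 122\right) y{\left(3,13 \right)}} = - \frac{403}{233 \left(-8 + 122\right) 54} = - \frac{403}{233 \cdot 114 \cdot 54} = - \frac{403}{233 \cdot 6156} = \left(- \frac{403}{233}\right) \frac{1}{6156} = - \frac{403}{1434348}$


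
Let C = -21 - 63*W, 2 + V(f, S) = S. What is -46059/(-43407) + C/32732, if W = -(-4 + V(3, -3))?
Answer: 193888/185871 ≈ 1.0431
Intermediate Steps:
V(f, S) = -2 + S
W = 9 (W = -(-4 + (-2 - 3)) = -(-4 - 5) = -1*(-9) = 9)
C = -588 (C = -21 - 63*9 = -21 - 567 = -588)
-46059/(-43407) + C/32732 = -46059/(-43407) - 588/32732 = -46059*(-1/43407) - 588*1/32732 = 1181/1113 - 3/167 = 193888/185871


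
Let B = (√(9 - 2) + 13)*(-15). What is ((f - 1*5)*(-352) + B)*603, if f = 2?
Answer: 519183 - 9045*√7 ≈ 4.9525e+5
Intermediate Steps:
B = -195 - 15*√7 (B = (√7 + 13)*(-15) = (13 + √7)*(-15) = -195 - 15*√7 ≈ -234.69)
((f - 1*5)*(-352) + B)*603 = ((2 - 1*5)*(-352) + (-195 - 15*√7))*603 = ((2 - 5)*(-352) + (-195 - 15*√7))*603 = (-3*(-352) + (-195 - 15*√7))*603 = (1056 + (-195 - 15*√7))*603 = (861 - 15*√7)*603 = 519183 - 9045*√7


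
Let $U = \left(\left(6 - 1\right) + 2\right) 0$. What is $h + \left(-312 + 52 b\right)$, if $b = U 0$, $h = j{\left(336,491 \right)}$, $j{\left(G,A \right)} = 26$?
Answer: $-286$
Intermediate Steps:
$h = 26$
$U = 0$ ($U = \left(\left(6 - 1\right) + 2\right) 0 = \left(5 + 2\right) 0 = 7 \cdot 0 = 0$)
$b = 0$ ($b = 0 \cdot 0 = 0$)
$h + \left(-312 + 52 b\right) = 26 + \left(-312 + 52 \cdot 0\right) = 26 + \left(-312 + 0\right) = 26 - 312 = -286$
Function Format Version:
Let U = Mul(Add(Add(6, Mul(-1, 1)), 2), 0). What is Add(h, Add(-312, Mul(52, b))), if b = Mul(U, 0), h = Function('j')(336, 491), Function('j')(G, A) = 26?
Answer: -286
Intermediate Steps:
h = 26
U = 0 (U = Mul(Add(Add(6, -1), 2), 0) = Mul(Add(5, 2), 0) = Mul(7, 0) = 0)
b = 0 (b = Mul(0, 0) = 0)
Add(h, Add(-312, Mul(52, b))) = Add(26, Add(-312, Mul(52, 0))) = Add(26, Add(-312, 0)) = Add(26, -312) = -286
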